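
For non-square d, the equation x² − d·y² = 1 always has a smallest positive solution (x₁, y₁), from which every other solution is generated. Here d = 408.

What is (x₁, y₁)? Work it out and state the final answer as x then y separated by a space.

101 5

[20; 5,40] for √408; ℓ=2 ⇒ convergent index 1
k=0  a_k=20  p_k/q_k = 20/1
k=1  a_k=5  p_k/q_k = 101/5
→ (101, 5).  Check: 101²=10201, 408·5²=10200, difference 1.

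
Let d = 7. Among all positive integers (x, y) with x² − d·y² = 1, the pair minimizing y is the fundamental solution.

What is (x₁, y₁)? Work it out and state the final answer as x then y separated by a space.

d=7: √d = [2; 1,1,1,4] (ℓ=4, even), read p_3/q_3
a_0=2:  p_0=2·1+0=2,  q_0=2·0+1=1
a_1=1:  p_1=1·2+1=3,  q_1=1·1+0=1
a_2=1:  p_2=1·3+2=5,  q_2=1·1+1=2
a_3=1:  p_3=1·5+3=8,  q_3=1·2+1=3
fundamental: x₁=8, y₁=3  (since 64 − 7·9 = 1)

8 3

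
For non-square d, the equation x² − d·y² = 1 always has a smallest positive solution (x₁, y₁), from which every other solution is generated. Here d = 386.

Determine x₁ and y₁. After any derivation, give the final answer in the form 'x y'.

d=386: √d = [19; 1,1,1,4,1,18,1,4,1,1,1,38] (ℓ=12, even), read p_11/q_11
step 0: (19, 1)  from 19·(1,0) + (0,1)
step 1: (20, 1)  from 1·(19,1) + (1,0)
step 2: (39, 2)  from 1·(20,1) + (19,1)
step 3: (59, 3)  from 1·(39,2) + (20,1)
…
step 5: (334, 17)  from 1·(275,14) + (59,3)
step 6: (6287, 320)  from 18·(334,17) + (275,14)
…
step 8: (32771, 1668)  from 4·(6621,337) + (6287,320)
step 9: (39392, 2005)  from 1·(32771,1668) + (6621,337)
step 10: (72163, 3673)  from 1·(39392,2005) + (32771,1668)
step 11: (111555, 5678)  from 1·(72163,3673) + (39392,2005)
→ (111555, 5678).  Check: 111555²=12444518025, 386·5678²=12444518024, difference 1.

111555 5678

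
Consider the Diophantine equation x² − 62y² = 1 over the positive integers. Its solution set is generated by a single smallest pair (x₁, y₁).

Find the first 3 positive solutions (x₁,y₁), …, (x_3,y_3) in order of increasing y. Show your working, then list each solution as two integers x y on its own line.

63 8
7937 1008
999999 127000

[7; 1,6,1,14] for √62; ℓ=4 ⇒ convergent index 3
i=0: a=7 ⇒ p=7, q=1
i=1: a=1 ⇒ p=8, q=1
i=2: a=6 ⇒ p=55, q=7
i=3: a=1 ⇒ p=63, q=8
(x₁, y₁) = (63, 8);  63² − 62·8² = 1 ✓
(63+8√62)^2 = 7937 + 1008√62
(63+8√62)^3 = 999999 + 127000√62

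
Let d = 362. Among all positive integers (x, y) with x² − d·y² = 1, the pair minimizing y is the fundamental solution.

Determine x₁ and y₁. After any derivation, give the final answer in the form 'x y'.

[19; 38] for √362; ℓ=1 ⇒ convergent index 1
a_0=19:  p_0=19·1+0=19,  q_0=19·0+1=1
a_1=38:  p_1=38·19+1=723,  q_1=38·1+0=38
(x₁, y₁) = (723, 38);  723² − 362·38² = 1 ✓

723 38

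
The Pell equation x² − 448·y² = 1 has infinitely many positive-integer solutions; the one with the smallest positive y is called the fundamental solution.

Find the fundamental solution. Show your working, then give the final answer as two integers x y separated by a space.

127 6

√448 → a₀=21, period (6,42); ℓ=2 even so k=1
i=0: a=21 ⇒ p=21, q=1
i=1: a=6 ⇒ p=127, q=6
fundamental: x₁=127, y₁=6  (since 16129 − 448·36 = 1)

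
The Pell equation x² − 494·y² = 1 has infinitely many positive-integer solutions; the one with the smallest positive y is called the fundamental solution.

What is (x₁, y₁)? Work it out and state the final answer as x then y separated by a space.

73035 3286

[22; 4,2,2,1,2,1,2,2,4,44] for √494; ℓ=10 ⇒ convergent index 9
k=0  a_k=22  p_k/q_k = 22/1
k=1  a_k=4  p_k/q_k = 89/4
…
k=3  a_k=2  p_k/q_k = 489/22
k=4  a_k=1  p_k/q_k = 689/31
…
k=8  a_k=2  p_k/q_k = 16514/743
k=9  a_k=4  p_k/q_k = 73035/3286
(x₁, y₁) = (73035, 3286);  73035² − 494·3286² = 1 ✓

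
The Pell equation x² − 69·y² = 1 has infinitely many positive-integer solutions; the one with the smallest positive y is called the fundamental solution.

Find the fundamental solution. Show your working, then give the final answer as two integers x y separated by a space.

√69 → a₀=8, period (3,3,1,4,1,3,3,16); ℓ=8 even so k=7
a_0=8:  p_0=8·1+0=8,  q_0=8·0+1=1
a_1=3:  p_1=3·8+1=25,  q_1=3·1+0=3
…
a_3=1:  p_3=1·83+25=108,  q_3=1·10+3=13
a_4=4:  p_4=4·108+83=515,  q_4=4·13+10=62
a_5=1:  p_5=1·515+108=623,  q_5=1·62+13=75
a_6=3:  p_6=3·623+515=2384,  q_6=3·75+62=287
a_7=3:  p_7=3·2384+623=7775,  q_7=3·287+75=936
(x₁, y₁) = (7775, 936);  7775² − 69·936² = 1 ✓

7775 936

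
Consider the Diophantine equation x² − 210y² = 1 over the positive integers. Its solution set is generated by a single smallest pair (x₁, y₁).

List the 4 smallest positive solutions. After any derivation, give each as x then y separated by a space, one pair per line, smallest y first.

29 2
1681 116
97469 6726
5651521 389992

[14; 2,28] for √210; ℓ=2 ⇒ convergent index 1
a_0=14:  p_0=14·1+0=14,  q_0=14·0+1=1
a_1=2:  p_1=2·14+1=29,  q_1=2·1+0=2
fundamental: x₁=29, y₁=2  (since 841 − 210·4 = 1)
(x_2, y_2) = (29·29 + 210·2·2, 29·2 + 2·29) = (1681, 116)
(x_3, y_3) = (29·1681 + 210·2·116, 29·116 + 2·1681) = (97469, 6726)
(x_4, y_4) = (29·97469 + 210·2·6726, 29·6726 + 2·97469) = (5651521, 389992)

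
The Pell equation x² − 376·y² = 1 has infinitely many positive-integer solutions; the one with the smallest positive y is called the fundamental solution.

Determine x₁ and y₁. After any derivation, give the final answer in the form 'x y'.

2143295 110532

√376 → a₀=19, period (2,1,1,3,1,…,1,2,38); ℓ=16 even so k=15
i=0: a=19 ⇒ p=19, q=1
i=1: a=2 ⇒ p=39, q=2
i=2: a=1 ⇒ p=58, q=3
i=3: a=1 ⇒ p=97, q=5
i=4: a=3 ⇒ p=349, q=18
…
i=8: a=4 ⇒ p=12953, q=668
i=9: a=2 ⇒ p=28834, q=1487
…
i=11: a=1 ⇒ p=99455, q=5129
i=12: a=3 ⇒ p=368986, q=19029
i=13: a=1 ⇒ p=468441, q=24158
i=14: a=1 ⇒ p=837427, q=43187
i=15: a=2 ⇒ p=2143295, q=110532
fundamental: x₁=2143295, y₁=110532  (since 4593713457025 − 376·12217323024 = 1)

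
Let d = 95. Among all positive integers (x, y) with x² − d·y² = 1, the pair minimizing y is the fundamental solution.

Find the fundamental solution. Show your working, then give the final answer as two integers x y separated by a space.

39 4

√95 = [9; 1,2,1,18, …], period ℓ=4 (even) → k=3
k=0  a_k=9  p_k/q_k = 9/1
…
k=2  a_k=2  p_k/q_k = 29/3
k=3  a_k=1  p_k/q_k = 39/4
(x₁, y₁) = (39, 4);  39² − 95·4² = 1 ✓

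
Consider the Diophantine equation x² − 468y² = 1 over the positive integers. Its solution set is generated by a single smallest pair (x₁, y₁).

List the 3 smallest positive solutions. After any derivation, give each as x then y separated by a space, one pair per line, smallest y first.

649 30
842401 38940
1093435849 50544090

[21; 1,1,1,2,1,1,1,42] for √468; ℓ=8 ⇒ convergent index 7
i=0: a=21 ⇒ p=21, q=1
i=1: a=1 ⇒ p=22, q=1
…
i=5: a=1 ⇒ p=238, q=11
i=6: a=1 ⇒ p=411, q=19
i=7: a=1 ⇒ p=649, q=30
fundamental: x₁=649, y₁=30  (since 421201 − 468·900 = 1)
(649+30√468)^2 = 842401 + 38940√468
(649+30√468)^3 = 1093435849 + 50544090√468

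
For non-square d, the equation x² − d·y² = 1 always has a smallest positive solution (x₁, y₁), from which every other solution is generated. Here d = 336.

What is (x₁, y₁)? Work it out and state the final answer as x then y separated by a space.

55 3

d=336: √d = [18; 3,36] (ℓ=2, even), read p_1/q_1
i=0: a=18 ⇒ p=18, q=1
i=1: a=3 ⇒ p=55, q=3
→ (55, 3).  Check: 55²=3025, 336·3²=3024, difference 1.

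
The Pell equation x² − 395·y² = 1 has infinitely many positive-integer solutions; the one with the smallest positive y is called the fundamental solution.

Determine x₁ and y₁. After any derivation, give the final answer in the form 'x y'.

√395 = [19; 1,6,1,38, …], period ℓ=4 (even) → k=3
k=0  a_k=19  p_k/q_k = 19/1
…
k=2  a_k=6  p_k/q_k = 139/7
k=3  a_k=1  p_k/q_k = 159/8
→ (159, 8).  Check: 159²=25281, 395·8²=25280, difference 1.

159 8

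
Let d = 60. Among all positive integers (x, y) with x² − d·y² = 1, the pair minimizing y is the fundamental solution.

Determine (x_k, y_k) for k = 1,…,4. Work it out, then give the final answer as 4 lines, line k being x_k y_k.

d=60: √d = [7; 1,2,1,14] (ℓ=4, even), read p_3/q_3
k=0  a_k=7  p_k/q_k = 7/1
k=1  a_k=1  p_k/q_k = 8/1
k=2  a_k=2  p_k/q_k = 23/3
k=3  a_k=1  p_k/q_k = 31/4
(x₁, y₁) = (31, 4);  31² − 60·4² = 1 ✓
n=2: (31,4)∘(31,4) = (31·31+60·4·4, 31·4+4·31) = (1921,248)
n=3: (1921,248)∘(31,4) = (31·1921+60·4·248, 31·248+4·1921) = (119071,15372)
n=4: (119071,15372)∘(31,4) = (31·119071+60·4·15372, 31·15372+4·119071) = (7380481,952816)

31 4
1921 248
119071 15372
7380481 952816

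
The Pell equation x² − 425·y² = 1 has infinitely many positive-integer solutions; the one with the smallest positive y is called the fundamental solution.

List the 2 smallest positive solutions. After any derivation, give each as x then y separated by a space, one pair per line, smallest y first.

√425 → a₀=20, period (1,1,1,1,1,1,40); ℓ=7 odd so k=13
k=0  a_k=20  p_k/q_k = 20/1
k=1  a_k=1  p_k/q_k = 21/1
…
k=5  a_k=1  p_k/q_k = 165/8
…
k=7  a_k=40  p_k/q_k = 10885/528
…
k=11  a_k=1  p_k/q_k = 55229/2679
k=12  a_k=1  p_k/q_k = 88420/4289
k=13  a_k=1  p_k/q_k = 143649/6968
fundamental: x₁=143649, y₁=6968  (since 20635035201 − 425·48553024 = 1)
(x_2, y_2) = (143649·143649 + 425·6968·6968, 143649·6968 + 6968·143649) = (41270070401, 2001892464)

143649 6968
41270070401 2001892464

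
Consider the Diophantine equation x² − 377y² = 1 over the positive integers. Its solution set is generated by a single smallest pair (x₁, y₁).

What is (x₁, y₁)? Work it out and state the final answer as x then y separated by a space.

d=377: √d = [19; 2,2,2,38] (ℓ=4, even), read p_3/q_3
step 0: (19, 1)  from 19·(1,0) + (0,1)
…
step 2: (97, 5)  from 2·(39,2) + (19,1)
step 3: (233, 12)  from 2·(97,5) + (39,2)
fundamental: x₁=233, y₁=12  (since 54289 − 377·144 = 1)

233 12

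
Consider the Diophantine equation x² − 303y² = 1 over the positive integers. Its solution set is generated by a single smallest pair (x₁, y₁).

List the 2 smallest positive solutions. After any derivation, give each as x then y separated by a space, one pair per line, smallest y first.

d=303: √d = [17; 2,2,5,2,2,34] (ℓ=6, even), read p_5/q_5
a_0=17:  p_0=17·1+0=17,  q_0=17·0+1=1
…
a_3=5:  p_3=5·87+35=470,  q_3=5·5+2=27
a_4=2:  p_4=2·470+87=1027,  q_4=2·27+5=59
a_5=2:  p_5=2·1027+470=2524,  q_5=2·59+27=145
fundamental: x₁=2524, y₁=145  (since 6370576 − 303·21025 = 1)
(2524+145√303)^2 = 12741151 + 731960√303

2524 145
12741151 731960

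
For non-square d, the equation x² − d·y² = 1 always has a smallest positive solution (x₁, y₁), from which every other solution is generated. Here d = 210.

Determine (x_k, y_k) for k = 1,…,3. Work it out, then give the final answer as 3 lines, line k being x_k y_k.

√210 = [14; 2,28, …], period ℓ=2 (even) → k=1
k=0  a_k=14  p_k/q_k = 14/1
k=1  a_k=2  p_k/q_k = 29/2
→ (29, 2).  Check: 29²=841, 210·2²=840, difference 1.
(x_2, y_2) = (29·29 + 210·2·2, 29·2 + 2·29) = (1681, 116)
(x_3, y_3) = (29·1681 + 210·2·116, 29·116 + 2·1681) = (97469, 6726)

29 2
1681 116
97469 6726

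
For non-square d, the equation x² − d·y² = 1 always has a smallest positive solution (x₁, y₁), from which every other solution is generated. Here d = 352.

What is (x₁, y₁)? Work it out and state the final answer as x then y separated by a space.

77617 4137

d=352: √d = [18; 1,3,5,9,5,3,1,36] (ℓ=8, even), read p_7/q_7
i=0: a=18 ⇒ p=18, q=1
i=1: a=1 ⇒ p=19, q=1
…
i=5: a=5 ⇒ p=18499, q=986
i=6: a=3 ⇒ p=59118, q=3151
i=7: a=1 ⇒ p=77617, q=4137
(x₁, y₁) = (77617, 4137);  77617² − 352·4137² = 1 ✓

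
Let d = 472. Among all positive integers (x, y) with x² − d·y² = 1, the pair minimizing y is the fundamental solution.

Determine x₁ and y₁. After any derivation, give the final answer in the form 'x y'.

√472 = [21; 1,2,1,1,1,…,2,1,42, …], period ℓ=14 (even) → k=13
i=0: a=21 ⇒ p=21, q=1
…
i=4: a=1 ⇒ p=152, q=7
…
i=7: a=5 ⇒ p=5779, q=266
…
i=9: a=1 ⇒ p=30003, q=1381
…
i=12: a=2 ⇒ p=222687, q=10250
i=13: a=1 ⇒ p=306917, q=14127
→ (306917, 14127).  Check: 306917²=94198044889, 472·14127²=94198044888, difference 1.

306917 14127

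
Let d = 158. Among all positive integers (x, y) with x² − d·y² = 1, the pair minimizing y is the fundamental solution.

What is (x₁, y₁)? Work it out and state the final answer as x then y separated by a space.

√158 = [12; 1,1,3,12,3,1,1,24, …], period ℓ=8 (even) → k=7
step 0: (12, 1)  from 12·(1,0) + (0,1)
step 1: (13, 1)  from 1·(12,1) + (1,0)
…
step 4: (1081, 86)  from 12·(88,7) + (25,2)
step 5: (3331, 265)  from 3·(1081,86) + (88,7)
step 6: (4412, 351)  from 1·(3331,265) + (1081,86)
step 7: (7743, 616)  from 1·(4412,351) + (3331,265)
→ (7743, 616).  Check: 7743²=59954049, 158·616²=59954048, difference 1.

7743 616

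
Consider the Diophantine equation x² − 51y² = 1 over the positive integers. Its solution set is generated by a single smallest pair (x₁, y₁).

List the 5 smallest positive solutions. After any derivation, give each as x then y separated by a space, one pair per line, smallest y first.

[7; 7,14] for √51; ℓ=2 ⇒ convergent index 1
i=0: a=7 ⇒ p=7, q=1
i=1: a=7 ⇒ p=50, q=7
→ (50, 7).  Check: 50²=2500, 51·7²=2499, difference 1.
n=2: (50,7)∘(50,7) = (50·50+51·7·7, 50·7+7·50) = (4999,700)
n=3: (4999,700)∘(50,7) = (50·4999+51·7·700, 50·700+7·4999) = (499850,69993)
n=4: (499850,69993)∘(50,7) = (50·499850+51·7·69993, 50·69993+7·499850) = (49980001,6998600)
n=5: (49980001,6998600)∘(50,7) = (50·49980001+51·7·6998600, 50·6998600+7·49980001) = (4997500250,699790007)

50 7
4999 700
499850 69993
49980001 6998600
4997500250 699790007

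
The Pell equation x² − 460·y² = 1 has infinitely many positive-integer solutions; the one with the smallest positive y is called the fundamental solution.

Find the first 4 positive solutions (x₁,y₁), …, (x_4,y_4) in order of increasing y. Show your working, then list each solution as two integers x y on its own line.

2535751 118230
12860066268001 599603681460
65219851798297071751 3040891269731634690
330762608834754335913072001 15421886156225925189922920

d=460: √d = [21; 2,4,3,1,2,10,2,1,3,4,2,42] (ℓ=12, even), read p_11/q_11
step 0: (21, 1)  from 21·(1,0) + (0,1)
step 1: (43, 2)  from 2·(21,1) + (1,0)
step 2: (193, 9)  from 4·(43,2) + (21,1)
…
step 4: (815, 38)  from 1·(622,29) + (193,9)
step 5: (2252, 105)  from 2·(815,38) + (622,29)
step 6: (23335, 1088)  from 10·(2252,105) + (815,38)
…
step 9: (265693, 12388)  from 3·(72257,3369) + (48922,2281)
step 10: (1135029, 52921)  from 4·(265693,12388) + (72257,3369)
step 11: (2535751, 118230)  from 2·(1135029,52921) + (265693,12388)
→ (2535751, 118230).  Check: 2535751²=6430033134001, 460·118230²=6430033134000, difference 1.
(2535751+118230√460)^2 = 12860066268001 + 599603681460√460
(2535751+118230√460)^3 = 65219851798297071751 + 3040891269731634690√460
(2535751+118230√460)^4 = 330762608834754335913072001 + 15421886156225925189922920√460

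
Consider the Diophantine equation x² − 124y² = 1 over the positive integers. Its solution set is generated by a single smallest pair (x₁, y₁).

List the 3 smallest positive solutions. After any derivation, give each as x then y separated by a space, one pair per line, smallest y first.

d=124: √d = [11; 7,2,1,1,1,…,2,7,22] (ℓ=16, even), read p_15/q_15
i=0: a=11 ⇒ p=11, q=1
i=1: a=7 ⇒ p=78, q=7
i=2: a=2 ⇒ p=167, q=15
…
i=4: a=1 ⇒ p=412, q=37
i=5: a=1 ⇒ p=657, q=59
i=6: a=3 ⇒ p=2383, q=214
i=7: a=1 ⇒ p=3040, q=273
…
i=9: a=1 ⇒ p=17583, q=1579
…
i=12: a=1 ⇒ p=152167, q=13665
…
i=14: a=2 ⇒ p=626251, q=56239
i=15: a=7 ⇒ p=4620799, q=414960
(x₁, y₁) = (4620799, 414960);  4620799² − 124·414960² = 1 ✓
(4620799+414960√124)^2 = 42703566796801 + 3834893506080√124
(4620799+414960√124)^3 = 394649197502177907199 + 35440544156001500880√124

4620799 414960
42703566796801 3834893506080
394649197502177907199 35440544156001500880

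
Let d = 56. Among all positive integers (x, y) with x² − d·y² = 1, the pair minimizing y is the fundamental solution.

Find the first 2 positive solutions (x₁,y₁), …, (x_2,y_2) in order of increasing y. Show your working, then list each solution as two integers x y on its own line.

15 2
449 60

[7; 2,14] for √56; ℓ=2 ⇒ convergent index 1
step 0: (7, 1)  from 7·(1,0) + (0,1)
step 1: (15, 2)  from 2·(7,1) + (1,0)
fundamental: x₁=15, y₁=2  (since 225 − 56·4 = 1)
(x_2, y_2) = (15·15 + 56·2·2, 15·2 + 2·15) = (449, 60)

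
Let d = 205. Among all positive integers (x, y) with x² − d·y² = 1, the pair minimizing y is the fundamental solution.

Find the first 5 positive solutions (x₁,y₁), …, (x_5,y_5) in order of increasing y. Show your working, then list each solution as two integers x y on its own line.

39689 2772
3150433441 220035816
250075105640009 17466002999676
19850461732342200961 1386416385888245712
1575689951139784122242249 110050959861571165127460

d=205: √d = [14; 3,6,1,4,1,6,3,28] (ℓ=8, even), read p_7/q_7
k=0  a_k=14  p_k/q_k = 14/1
k=1  a_k=3  p_k/q_k = 43/3
k=2  a_k=6  p_k/q_k = 272/19
k=3  a_k=1  p_k/q_k = 315/22
k=4  a_k=4  p_k/q_k = 1532/107
k=5  a_k=1  p_k/q_k = 1847/129
k=6  a_k=6  p_k/q_k = 12614/881
k=7  a_k=3  p_k/q_k = 39689/2772
fundamental: x₁=39689, y₁=2772  (since 1575216721 − 205·7683984 = 1)
n=2: (39689,2772)∘(39689,2772) = (39689·39689+205·2772·2772, 39689·2772+2772·39689) = (3150433441,220035816)
n=3: (3150433441,220035816)∘(39689,2772) = (39689·3150433441+205·2772·220035816, 39689·220035816+2772·3150433441) = (250075105640009,17466002999676)
n=4: (250075105640009,17466002999676)∘(39689,2772) = (39689·250075105640009+205·2772·17466002999676, 39689·17466002999676+2772·250075105640009) = (19850461732342200961,1386416385888245712)
n=5: (19850461732342200961,1386416385888245712)∘(39689,2772) = (39689·19850461732342200961+205·2772·1386416385888245712, 39689·1386416385888245712+2772·19850461732342200961) = (1575689951139784122242249,110050959861571165127460)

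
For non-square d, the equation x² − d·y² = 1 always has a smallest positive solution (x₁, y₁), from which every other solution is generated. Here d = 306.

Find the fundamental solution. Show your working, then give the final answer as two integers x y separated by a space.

35 2

√306 → a₀=17, period (2,34); ℓ=2 even so k=1
a_0=17:  p_0=17·1+0=17,  q_0=17·0+1=1
a_1=2:  p_1=2·17+1=35,  q_1=2·1+0=2
fundamental: x₁=35, y₁=2  (since 1225 − 306·4 = 1)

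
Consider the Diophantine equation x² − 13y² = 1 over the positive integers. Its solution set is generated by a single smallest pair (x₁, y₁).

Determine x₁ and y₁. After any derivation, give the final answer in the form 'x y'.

649 180

√13 = [3; 1,1,1,1,6, …], period ℓ=5 (odd) → k=9
step 0: (3, 1)  from 3·(1,0) + (0,1)
…
step 6: (137, 38)  from 1·(119,33) + (18,5)
…
step 8: (393, 109)  from 1·(256,71) + (137,38)
step 9: (649, 180)  from 1·(393,109) + (256,71)
fundamental: x₁=649, y₁=180  (since 421201 − 13·32400 = 1)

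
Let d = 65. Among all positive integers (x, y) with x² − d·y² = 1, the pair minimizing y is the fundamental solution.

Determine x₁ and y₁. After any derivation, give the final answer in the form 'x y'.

129 16

d=65: √d = [8; 16] (ℓ=1, odd), read p_1/q_1
k=0  a_k=8  p_k/q_k = 8/1
k=1  a_k=16  p_k/q_k = 129/16
fundamental: x₁=129, y₁=16  (since 16641 − 65·256 = 1)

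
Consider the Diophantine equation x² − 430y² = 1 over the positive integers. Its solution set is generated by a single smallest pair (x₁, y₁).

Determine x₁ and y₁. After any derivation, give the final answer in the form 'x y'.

2862251 138030

[20; 1,2,1,3,1,…,2,1,40] for √430; ℓ=14 ⇒ convergent index 13
step 0: (20, 1)  from 20·(1,0) + (0,1)
…
step 2: (62, 3)  from 2·(21,1) + (20,1)
…
step 4: (311, 15)  from 3·(83,4) + (62,3)
…
step 6: (2675, 129)  from 6·(394,19) + (311,15)
step 7: (21794, 1051)  from 8·(2675,129) + (394,19)
…
step 9: (155233, 7486)  from 1·(133439,6435) + (21794,1051)
step 10: (599138, 28893)  from 3·(155233,7486) + (133439,6435)
step 11: (754371, 36379)  from 1·(599138,28893) + (155233,7486)
step 12: (2107880, 101651)  from 2·(754371,36379) + (599138,28893)
step 13: (2862251, 138030)  from 1·(2107880,101651) + (754371,36379)
(x₁, y₁) = (2862251, 138030);  2862251² − 430·138030² = 1 ✓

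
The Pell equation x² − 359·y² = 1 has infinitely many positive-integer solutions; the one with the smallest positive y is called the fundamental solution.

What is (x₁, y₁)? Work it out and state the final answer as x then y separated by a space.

360 19

√359 = [18; 1,17,1,36, …], period ℓ=4 (even) → k=3
k=0  a_k=18  p_k/q_k = 18/1
k=1  a_k=1  p_k/q_k = 19/1
k=2  a_k=17  p_k/q_k = 341/18
k=3  a_k=1  p_k/q_k = 360/19
fundamental: x₁=360, y₁=19  (since 129600 − 359·361 = 1)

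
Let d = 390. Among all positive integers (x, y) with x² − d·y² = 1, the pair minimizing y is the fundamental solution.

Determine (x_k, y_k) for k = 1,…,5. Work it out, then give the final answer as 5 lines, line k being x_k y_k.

79 4
12481 632
1971919 99852
311550721 15775984
49223041999 2492505620

[19; 1,2,1,38] for √390; ℓ=4 ⇒ convergent index 3
i=0: a=19 ⇒ p=19, q=1
i=1: a=1 ⇒ p=20, q=1
i=2: a=2 ⇒ p=59, q=3
i=3: a=1 ⇒ p=79, q=4
fundamental: x₁=79, y₁=4  (since 6241 − 390·16 = 1)
n=2: (79,4)∘(79,4) = (79·79+390·4·4, 79·4+4·79) = (12481,632)
n=3: (12481,632)∘(79,4) = (79·12481+390·4·632, 79·632+4·12481) = (1971919,99852)
n=4: (1971919,99852)∘(79,4) = (79·1971919+390·4·99852, 79·99852+4·1971919) = (311550721,15775984)
n=5: (311550721,15775984)∘(79,4) = (79·311550721+390·4·15775984, 79·15775984+4·311550721) = (49223041999,2492505620)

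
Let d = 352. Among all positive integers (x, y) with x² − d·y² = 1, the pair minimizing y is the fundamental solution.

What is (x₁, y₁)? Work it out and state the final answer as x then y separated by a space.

77617 4137

√352 → a₀=18, period (1,3,5,9,5,3,1,36); ℓ=8 even so k=7
k=0  a_k=18  p_k/q_k = 18/1
…
k=3  a_k=5  p_k/q_k = 394/21
…
k=5  a_k=5  p_k/q_k = 18499/986
k=6  a_k=3  p_k/q_k = 59118/3151
k=7  a_k=1  p_k/q_k = 77617/4137
→ (77617, 4137).  Check: 77617²=6024398689, 352·4137²=6024398688, difference 1.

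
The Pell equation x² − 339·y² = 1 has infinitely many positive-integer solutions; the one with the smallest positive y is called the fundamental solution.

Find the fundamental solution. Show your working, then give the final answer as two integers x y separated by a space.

97970 5321

[18; 2,2,2,1,17,1,2,2,2,36] for √339; ℓ=10 ⇒ convergent index 9
k=0  a_k=18  p_k/q_k = 18/1
…
k=2  a_k=2  p_k/q_k = 92/5
k=3  a_k=2  p_k/q_k = 221/12
…
k=5  a_k=17  p_k/q_k = 5542/301
k=6  a_k=1  p_k/q_k = 5855/318
k=7  a_k=2  p_k/q_k = 17252/937
k=8  a_k=2  p_k/q_k = 40359/2192
k=9  a_k=2  p_k/q_k = 97970/5321
(x₁, y₁) = (97970, 5321);  97970² − 339·5321² = 1 ✓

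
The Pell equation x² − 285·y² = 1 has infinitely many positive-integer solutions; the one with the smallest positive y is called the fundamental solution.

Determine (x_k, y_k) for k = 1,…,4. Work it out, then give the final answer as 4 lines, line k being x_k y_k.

√285 → a₀=16, period (1,7,2,7,1,32); ℓ=6 even so k=5
i=0: a=16 ⇒ p=16, q=1
i=1: a=1 ⇒ p=17, q=1
i=2: a=7 ⇒ p=135, q=8
i=3: a=2 ⇒ p=287, q=17
i=4: a=7 ⇒ p=2144, q=127
i=5: a=1 ⇒ p=2431, q=144
(x₁, y₁) = (2431, 144);  2431² − 285·144² = 1 ✓
n=2: (2431,144)∘(2431,144) = (2431·2431+285·144·144, 2431·144+144·2431) = (11819521,700128)
n=3: (11819521,700128)∘(2431,144) = (2431·11819521+285·144·700128, 2431·700128+144·11819521) = (57466508671,3404022192)
n=4: (57466508671,3404022192)∘(2431,144) = (2431·57466508671+285·144·3404022192, 2431·3404022192+144·57466508671) = (279402153338881,16550355197376)

2431 144
11819521 700128
57466508671 3404022192
279402153338881 16550355197376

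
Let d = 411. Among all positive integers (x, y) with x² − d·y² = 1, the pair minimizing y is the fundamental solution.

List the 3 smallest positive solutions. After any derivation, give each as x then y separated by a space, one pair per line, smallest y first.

49730 2453
4946145799 243975380
491943661118810 24265791292347

[20; 3,1,1,1,19,1,1,1,3,40] for √411; ℓ=10 ⇒ convergent index 9
k=0  a_k=20  p_k/q_k = 20/1
…
k=2  a_k=1  p_k/q_k = 81/4
k=3  a_k=1  p_k/q_k = 142/7
k=4  a_k=1  p_k/q_k = 223/11
…
k=6  a_k=1  p_k/q_k = 4602/227
…
k=8  a_k=1  p_k/q_k = 13583/670
k=9  a_k=3  p_k/q_k = 49730/2453
fundamental: x₁=49730, y₁=2453  (since 2473072900 − 411·6017209 = 1)
n=2: (49730,2453)∘(49730,2453) = (49730·49730+411·2453·2453, 49730·2453+2453·49730) = (4946145799,243975380)
n=3: (4946145799,243975380)∘(49730,2453) = (49730·4946145799+411·2453·243975380, 49730·243975380+2453·4946145799) = (491943661118810,24265791292347)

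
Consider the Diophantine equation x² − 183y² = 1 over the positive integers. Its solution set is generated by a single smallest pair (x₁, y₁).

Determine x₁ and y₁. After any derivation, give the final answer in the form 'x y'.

487 36

[13; 1,1,8,1,1,26] for √183; ℓ=6 ⇒ convergent index 5
k=0  a_k=13  p_k/q_k = 13/1
…
k=2  a_k=1  p_k/q_k = 27/2
k=3  a_k=8  p_k/q_k = 230/17
k=4  a_k=1  p_k/q_k = 257/19
k=5  a_k=1  p_k/q_k = 487/36
fundamental: x₁=487, y₁=36  (since 237169 − 183·1296 = 1)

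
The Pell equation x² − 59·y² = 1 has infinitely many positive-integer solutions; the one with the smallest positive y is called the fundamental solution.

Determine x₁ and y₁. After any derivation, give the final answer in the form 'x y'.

[7; 1,2,7,2,1,14] for √59; ℓ=6 ⇒ convergent index 5
k=0  a_k=7  p_k/q_k = 7/1
k=1  a_k=1  p_k/q_k = 8/1
k=2  a_k=2  p_k/q_k = 23/3
k=3  a_k=7  p_k/q_k = 169/22
k=4  a_k=2  p_k/q_k = 361/47
k=5  a_k=1  p_k/q_k = 530/69
→ (530, 69).  Check: 530²=280900, 59·69²=280899, difference 1.

530 69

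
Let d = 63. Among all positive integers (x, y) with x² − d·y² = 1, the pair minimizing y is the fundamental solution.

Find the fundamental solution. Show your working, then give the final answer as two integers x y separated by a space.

d=63: √d = [7; 1,14] (ℓ=2, even), read p_1/q_1
k=0  a_k=7  p_k/q_k = 7/1
k=1  a_k=1  p_k/q_k = 8/1
→ (8, 1).  Check: 8²=64, 63·1²=63, difference 1.

8 1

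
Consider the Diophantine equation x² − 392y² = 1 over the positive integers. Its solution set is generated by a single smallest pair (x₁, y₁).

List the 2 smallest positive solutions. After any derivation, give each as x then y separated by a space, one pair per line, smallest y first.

[19; 1,3,1,38] for √392; ℓ=4 ⇒ convergent index 3
k=0  a_k=19  p_k/q_k = 19/1
…
k=2  a_k=3  p_k/q_k = 79/4
k=3  a_k=1  p_k/q_k = 99/5
(x₁, y₁) = (99, 5);  99² − 392·5² = 1 ✓
n=2: (99,5)∘(99,5) = (99·99+392·5·5, 99·5+5·99) = (19601,990)

99 5
19601 990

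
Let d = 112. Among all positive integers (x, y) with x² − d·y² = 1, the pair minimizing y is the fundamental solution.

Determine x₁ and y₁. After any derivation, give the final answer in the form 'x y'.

d=112: √d = [10; 1,1,2,1,1,20] (ℓ=6, even), read p_5/q_5
i=0: a=10 ⇒ p=10, q=1
i=1: a=1 ⇒ p=11, q=1
i=2: a=1 ⇒ p=21, q=2
…
i=4: a=1 ⇒ p=74, q=7
i=5: a=1 ⇒ p=127, q=12
fundamental: x₁=127, y₁=12  (since 16129 − 112·144 = 1)

127 12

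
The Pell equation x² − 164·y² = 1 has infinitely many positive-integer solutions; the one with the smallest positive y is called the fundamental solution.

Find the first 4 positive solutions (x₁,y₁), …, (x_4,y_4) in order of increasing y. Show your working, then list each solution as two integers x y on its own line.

[12; 1,4,6,4,1,24] for √164; ℓ=6 ⇒ convergent index 5
a_0=12:  p_0=12·1+0=12,  q_0=12·0+1=1
…
a_3=6:  p_3=6·64+13=397,  q_3=6·5+1=31
a_4=4:  p_4=4·397+64=1652,  q_4=4·31+5=129
a_5=1:  p_5=1·1652+397=2049,  q_5=1·129+31=160
(x₁, y₁) = (2049, 160);  2049² − 164·160² = 1 ✓
n=2: (2049,160)∘(2049,160) = (2049·2049+164·160·160, 2049·160+160·2049) = (8396801,655680)
n=3: (8396801,655680)∘(2049,160) = (2049·8396801+164·160·655680, 2049·655680+160·8396801) = (34410088449,2686976480)
n=4: (34410088449,2686976480)∘(2049,160) = (2049·34410088449+164·160·2686976480, 2049·2686976480+160·34410088449) = (141012534067201,11011228959360)

2049 160
8396801 655680
34410088449 2686976480
141012534067201 11011228959360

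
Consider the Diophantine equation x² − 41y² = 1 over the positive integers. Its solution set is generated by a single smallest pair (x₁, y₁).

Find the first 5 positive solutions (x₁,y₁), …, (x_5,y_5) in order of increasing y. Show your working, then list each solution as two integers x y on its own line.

√41 → a₀=6, period (2,2,12); ℓ=3 odd so k=5
a_0=6:  p_0=6·1+0=6,  q_0=6·0+1=1
a_1=2:  p_1=2·6+1=13,  q_1=2·1+0=2
a_2=2:  p_2=2·13+6=32,  q_2=2·2+1=5
a_3=12:  p_3=12·32+13=397,  q_3=12·5+2=62
a_4=2:  p_4=2·397+32=826,  q_4=2·62+5=129
a_5=2:  p_5=2·826+397=2049,  q_5=2·129+62=320
fundamental: x₁=2049, y₁=320  (since 4198401 − 41·102400 = 1)
k=2:  x_2 = 2049·2049+41·320·320 = 8396801,  y_2 = 2049·320+320·2049 = 1311360
k=3:  x_3 = 2049·8396801+41·320·1311360 = 34410088449,  y_3 = 2049·1311360+320·8396801 = 5373952960
k=4:  x_4 = 2049·34410088449+41·320·5373952960 = 141012534067201,  y_4 = 2049·5373952960+320·34410088449 = 22022457918720
k=5:  x_5 = 2049·141012534067201+41·320·22022457918720 = 577869330197301249,  y_5 = 2049·22022457918720+320·141012534067201 = 90248027176961600

2049 320
8396801 1311360
34410088449 5373952960
141012534067201 22022457918720
577869330197301249 90248027176961600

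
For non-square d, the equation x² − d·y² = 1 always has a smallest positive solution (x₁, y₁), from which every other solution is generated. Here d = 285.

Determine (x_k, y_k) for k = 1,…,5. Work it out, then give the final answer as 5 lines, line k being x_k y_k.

2431 144
11819521 700128
57466508671 3404022192
279402153338881 16550355197376
1358453212067130751 80467823565619920

√285 → a₀=16, period (1,7,2,7,1,32); ℓ=6 even so k=5
a_0=16:  p_0=16·1+0=16,  q_0=16·0+1=1
…
a_2=7:  p_2=7·17+16=135,  q_2=7·1+1=8
a_3=2:  p_3=2·135+17=287,  q_3=2·8+1=17
a_4=7:  p_4=7·287+135=2144,  q_4=7·17+8=127
a_5=1:  p_5=1·2144+287=2431,  q_5=1·127+17=144
fundamental: x₁=2431, y₁=144  (since 5909761 − 285·20736 = 1)
n=2: (2431,144)∘(2431,144) = (2431·2431+285·144·144, 2431·144+144·2431) = (11819521,700128)
n=3: (11819521,700128)∘(2431,144) = (2431·11819521+285·144·700128, 2431·700128+144·11819521) = (57466508671,3404022192)
n=4: (57466508671,3404022192)∘(2431,144) = (2431·57466508671+285·144·3404022192, 2431·3404022192+144·57466508671) = (279402153338881,16550355197376)
n=5: (279402153338881,16550355197376)∘(2431,144) = (2431·279402153338881+285·144·16550355197376, 2431·16550355197376+144·279402153338881) = (1358453212067130751,80467823565619920)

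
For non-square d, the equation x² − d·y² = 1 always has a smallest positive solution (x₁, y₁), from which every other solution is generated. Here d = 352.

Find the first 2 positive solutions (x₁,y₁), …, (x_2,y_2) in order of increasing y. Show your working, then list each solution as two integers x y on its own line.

77617 4137
12048797377 642203058

[18; 1,3,5,9,5,3,1,36] for √352; ℓ=8 ⇒ convergent index 7
i=0: a=18 ⇒ p=18, q=1
i=1: a=1 ⇒ p=19, q=1
i=2: a=3 ⇒ p=75, q=4
i=3: a=5 ⇒ p=394, q=21
…
i=6: a=3 ⇒ p=59118, q=3151
i=7: a=1 ⇒ p=77617, q=4137
(x₁, y₁) = (77617, 4137);  77617² − 352·4137² = 1 ✓
(x_2, y_2) = (77617·77617 + 352·4137·4137, 77617·4137 + 4137·77617) = (12048797377, 642203058)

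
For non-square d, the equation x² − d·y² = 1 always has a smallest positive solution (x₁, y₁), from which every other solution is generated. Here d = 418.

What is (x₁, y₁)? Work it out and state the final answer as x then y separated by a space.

[20; 2,4,20,4,2,40] for √418; ℓ=6 ⇒ convergent index 5
step 0: (20, 1)  from 20·(1,0) + (0,1)
…
step 3: (3721, 182)  from 20·(184,9) + (41,2)
step 4: (15068, 737)  from 4·(3721,182) + (184,9)
step 5: (33857, 1656)  from 2·(15068,737) + (3721,182)
(x₁, y₁) = (33857, 1656);  33857² − 418·1656² = 1 ✓

33857 1656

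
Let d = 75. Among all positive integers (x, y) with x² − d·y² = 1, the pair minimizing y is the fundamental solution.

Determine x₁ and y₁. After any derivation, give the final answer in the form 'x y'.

√75 = [8; 1,1,1,16, …], period ℓ=4 (even) → k=3
step 0: (8, 1)  from 8·(1,0) + (0,1)
step 1: (9, 1)  from 1·(8,1) + (1,0)
step 2: (17, 2)  from 1·(9,1) + (8,1)
step 3: (26, 3)  from 1·(17,2) + (9,1)
fundamental: x₁=26, y₁=3  (since 676 − 75·9 = 1)

26 3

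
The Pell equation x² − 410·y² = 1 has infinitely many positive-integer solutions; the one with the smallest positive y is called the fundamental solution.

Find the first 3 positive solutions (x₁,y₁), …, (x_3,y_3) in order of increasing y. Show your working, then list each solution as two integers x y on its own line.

81 4
13121 648
2125521 104972

d=410: √d = [20; 4,40] (ℓ=2, even), read p_1/q_1
step 0: (20, 1)  from 20·(1,0) + (0,1)
step 1: (81, 4)  from 4·(20,1) + (1,0)
fundamental: x₁=81, y₁=4  (since 6561 − 410·16 = 1)
(x_2, y_2) = (81·81 + 410·4·4, 81·4 + 4·81) = (13121, 648)
(x_3, y_3) = (81·13121 + 410·4·648, 81·648 + 4·13121) = (2125521, 104972)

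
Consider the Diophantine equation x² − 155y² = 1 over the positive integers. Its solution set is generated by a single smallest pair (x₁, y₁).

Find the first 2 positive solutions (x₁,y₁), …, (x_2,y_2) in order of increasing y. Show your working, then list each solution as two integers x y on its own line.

√155 → a₀=12, period (2,4,2,24); ℓ=4 even so k=3
step 0: (12, 1)  from 12·(1,0) + (0,1)
step 1: (25, 2)  from 2·(12,1) + (1,0)
step 2: (112, 9)  from 4·(25,2) + (12,1)
step 3: (249, 20)  from 2·(112,9) + (25,2)
(x₁, y₁) = (249, 20);  249² − 155·20² = 1 ✓
(x_2, y_2) = (249·249 + 155·20·20, 249·20 + 20·249) = (124001, 9960)

249 20
124001 9960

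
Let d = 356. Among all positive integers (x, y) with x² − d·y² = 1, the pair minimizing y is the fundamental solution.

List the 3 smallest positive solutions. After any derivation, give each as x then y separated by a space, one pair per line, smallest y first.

500001 26500
500002000001 26500053000
500003000004500001 26500106000079500

√356 = [18; 1,6,1,1,2,…,6,1,36, …], period ℓ=14 (even) → k=13
i=0: a=18 ⇒ p=18, q=1
i=1: a=1 ⇒ p=19, q=1
…
i=3: a=1 ⇒ p=151, q=8
…
i=6: a=1 ⇒ p=1000, q=53
…
i=8: a=1 ⇒ p=9717, q=515
…
i=12: a=6 ⇒ p=433982, q=23001
i=13: a=1 ⇒ p=500001, q=26500
(x₁, y₁) = (500001, 26500);  500001² − 356·26500² = 1 ✓
n=2: (500001,26500)∘(500001,26500) = (500001·500001+356·26500·26500, 500001·26500+26500·500001) = (500002000001,26500053000)
n=3: (500002000001,26500053000)∘(500001,26500) = (500001·500002000001+356·26500·26500053000, 500001·26500053000+26500·500002000001) = (500003000004500001,26500106000079500)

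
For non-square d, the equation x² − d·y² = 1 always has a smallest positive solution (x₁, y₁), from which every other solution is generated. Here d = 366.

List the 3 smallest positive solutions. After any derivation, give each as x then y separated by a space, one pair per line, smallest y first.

907925 47458
1648655611249 86176609300
2993711291685588725 156483795997357542

√366 = [19; 7,1,1,1,2,12,2,1,1,1,7,38, …], period ℓ=12 (even) → k=11
i=0: a=19 ⇒ p=19, q=1
…
i=2: a=1 ⇒ p=153, q=8
i=3: a=1 ⇒ p=287, q=15
i=4: a=1 ⇒ p=440, q=23
…
i=6: a=12 ⇒ p=14444, q=755
i=7: a=2 ⇒ p=30055, q=1571
i=8: a=1 ⇒ p=44499, q=2326
…
i=10: a=1 ⇒ p=119053, q=6223
i=11: a=7 ⇒ p=907925, q=47458
fundamental: x₁=907925, y₁=47458  (since 824327805625 − 366·2252261764 = 1)
n=2: (907925,47458)∘(907925,47458) = (907925·907925+366·47458·47458, 907925·47458+47458·907925) = (1648655611249,86176609300)
n=3: (1648655611249,86176609300)∘(907925,47458) = (907925·1648655611249+366·47458·86176609300, 907925·86176609300+47458·1648655611249) = (2993711291685588725,156483795997357542)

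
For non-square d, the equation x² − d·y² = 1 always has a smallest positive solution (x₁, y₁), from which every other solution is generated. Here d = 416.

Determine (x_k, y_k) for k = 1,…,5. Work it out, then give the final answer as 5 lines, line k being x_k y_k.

[20; 2,1,1,9,1,1,2,40] for √416; ℓ=8 ⇒ convergent index 7
a_0=20:  p_0=20·1+0=20,  q_0=20·0+1=1
a_1=2:  p_1=2·20+1=41,  q_1=2·1+0=2
a_2=1:  p_2=1·41+20=61,  q_2=1·2+1=3
a_3=1:  p_3=1·61+41=102,  q_3=1·3+2=5
a_4=9:  p_4=9·102+61=979,  q_4=9·5+3=48
a_5=1:  p_5=1·979+102=1081,  q_5=1·48+5=53
a_6=1:  p_6=1·1081+979=2060,  q_6=1·53+48=101
a_7=2:  p_7=2·2060+1081=5201,  q_7=2·101+53=255
fundamental: x₁=5201, y₁=255  (since 27050401 − 416·65025 = 1)
n=2: (5201,255)∘(5201,255) = (5201·5201+416·255·255, 5201·255+255·5201) = (54100801,2652510)
n=3: (54100801,2652510)∘(5201,255) = (5201·54100801+416·255·2652510, 5201·2652510+255·54100801) = (562756526801,27591408765)
n=4: (562756526801,27591408765)∘(5201,255) = (5201·562756526801+416·255·27591408765, 5201·27591408765+255·562756526801) = (5853793337683201,287005831321020)
n=5: (5853793337683201,287005831321020)∘(5201,255) = (5201·5853793337683201+416·255·287005831321020, 5201·287005831321020+255·5853793337683201) = (60891157735824130001,2985434629809841275)

5201 255
54100801 2652510
562756526801 27591408765
5853793337683201 287005831321020
60891157735824130001 2985434629809841275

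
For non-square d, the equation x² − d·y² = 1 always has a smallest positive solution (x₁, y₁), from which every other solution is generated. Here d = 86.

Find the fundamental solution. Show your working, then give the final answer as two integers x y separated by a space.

10405 1122

√86 = [9; 3,1,1,1,8,1,1,1,3,18, …], period ℓ=10 (even) → k=9
k=0  a_k=9  p_k/q_k = 9/1
…
k=2  a_k=1  p_k/q_k = 37/4
k=3  a_k=1  p_k/q_k = 65/7
…
k=5  a_k=8  p_k/q_k = 881/95
k=6  a_k=1  p_k/q_k = 983/106
k=7  a_k=1  p_k/q_k = 1864/201
k=8  a_k=1  p_k/q_k = 2847/307
k=9  a_k=3  p_k/q_k = 10405/1122
fundamental: x₁=10405, y₁=1122  (since 108264025 − 86·1258884 = 1)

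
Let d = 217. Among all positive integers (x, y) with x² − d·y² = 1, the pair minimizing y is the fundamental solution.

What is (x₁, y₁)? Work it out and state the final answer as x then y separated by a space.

√217 → a₀=14, period (1,2,1,2,1,…,2,1,28); ℓ=16 even so k=15
step 0: (14, 1)  from 14·(1,0) + (0,1)
step 1: (15, 1)  from 1·(14,1) + (1,0)
…
step 4: (162, 11)  from 2·(59,4) + (44,3)
step 5: (221, 15)  from 1·(162,11) + (59,4)
…
step 7: (3668, 249)  from 9·(383,26) + (221,15)
…
step 9: (139163, 9447)  from 9·(15055,1022) + (3668,249)
…
step 13: (1034361, 70217)  from 1·(740980,50301) + (293381,19916)
step 14: (2809702, 190735)  from 2·(1034361,70217) + (740980,50301)
step 15: (3844063, 260952)  from 1·(2809702,190735) + (1034361,70217)
fundamental: x₁=3844063, y₁=260952  (since 14776820347969 − 217·68095946304 = 1)

3844063 260952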